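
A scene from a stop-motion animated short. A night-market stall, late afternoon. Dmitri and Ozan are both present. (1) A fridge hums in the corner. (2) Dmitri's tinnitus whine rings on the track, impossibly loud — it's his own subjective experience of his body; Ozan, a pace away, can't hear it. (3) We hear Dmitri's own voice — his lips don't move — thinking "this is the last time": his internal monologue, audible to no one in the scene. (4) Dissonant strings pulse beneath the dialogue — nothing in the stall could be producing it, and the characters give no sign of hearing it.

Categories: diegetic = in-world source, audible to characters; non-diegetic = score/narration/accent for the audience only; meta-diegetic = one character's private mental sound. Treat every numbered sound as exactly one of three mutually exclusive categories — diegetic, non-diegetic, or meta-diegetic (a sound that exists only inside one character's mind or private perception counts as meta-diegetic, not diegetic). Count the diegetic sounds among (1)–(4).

1

Sound (1): a fridge is part of the location's real environment, so diegetic.
(2) point-of-audition from inside Dmitri's body; not a sound in the room → meta-diegetic.
(3) is meta-diegetic: internal monologue — inside Dmitri's mind, not spoken into the scene.
Sound (4): nothing in the stall produces it and the characters don't hear it — pure soundtrack, so non-diegetic.
Diegetic: (1) — that's 1.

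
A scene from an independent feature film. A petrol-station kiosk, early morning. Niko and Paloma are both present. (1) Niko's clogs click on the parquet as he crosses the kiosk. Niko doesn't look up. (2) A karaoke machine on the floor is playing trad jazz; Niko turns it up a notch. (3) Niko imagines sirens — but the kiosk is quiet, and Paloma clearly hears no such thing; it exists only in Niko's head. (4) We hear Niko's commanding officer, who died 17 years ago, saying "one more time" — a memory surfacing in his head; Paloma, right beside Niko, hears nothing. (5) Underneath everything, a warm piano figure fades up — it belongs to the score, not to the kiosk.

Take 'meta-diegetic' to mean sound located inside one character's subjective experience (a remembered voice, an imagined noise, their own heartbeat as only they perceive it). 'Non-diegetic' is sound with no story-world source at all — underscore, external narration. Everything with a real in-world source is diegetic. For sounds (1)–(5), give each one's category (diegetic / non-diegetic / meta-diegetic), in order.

Sound (1): it's the physical sound of Niko moving in the space, so diegetic.
Sound (2): source music from a karaoke machine, which exists in the story world, so diegetic.
Sound (3): subjective to Niko: the kiosk is silent and Paloma hears nothing, so meta-diegetic.
(4) is meta-diegetic: the voice is a memory playing only inside Niko's mind; Paloma can't hear it.
(5) is non-diegetic: score with no on-screen or off-screen source; it exists for the audience alone.

diegetic, diegetic, meta-diegetic, meta-diegetic, non-diegetic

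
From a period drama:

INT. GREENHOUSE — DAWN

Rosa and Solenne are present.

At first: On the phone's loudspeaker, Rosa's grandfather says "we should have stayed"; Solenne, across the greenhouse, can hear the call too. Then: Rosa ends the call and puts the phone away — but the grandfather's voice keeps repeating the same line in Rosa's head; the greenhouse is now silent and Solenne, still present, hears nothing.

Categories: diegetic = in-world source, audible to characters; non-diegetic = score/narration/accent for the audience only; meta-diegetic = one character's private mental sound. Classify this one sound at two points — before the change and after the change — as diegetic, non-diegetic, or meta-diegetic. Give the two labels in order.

Before the change: the loudspeaker is an in-world source; both Rosa and Solenne hear the call → diegetic.
After the change: with the phone off, the voice continues only as Rosa's private mental replay — Solenne can't hear it → meta-diegetic.

diegetic, meta-diegetic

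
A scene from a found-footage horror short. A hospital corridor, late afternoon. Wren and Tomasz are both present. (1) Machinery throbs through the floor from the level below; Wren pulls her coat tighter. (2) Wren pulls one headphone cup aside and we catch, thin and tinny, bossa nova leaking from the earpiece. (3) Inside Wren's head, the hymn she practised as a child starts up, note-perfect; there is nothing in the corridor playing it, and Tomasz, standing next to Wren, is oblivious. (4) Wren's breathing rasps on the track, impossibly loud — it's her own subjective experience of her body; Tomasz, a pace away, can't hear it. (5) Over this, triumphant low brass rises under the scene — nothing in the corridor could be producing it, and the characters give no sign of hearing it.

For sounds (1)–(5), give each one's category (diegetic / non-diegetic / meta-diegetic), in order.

diegetic, diegetic, meta-diegetic, meta-diegetic, non-diegetic

(1) is diegetic: ambient/room sound belonging to the story's physical space.
Sound (2): the headphones are an on-screen source, so diegetic.
(3) the music is a memory playing inside Wren's mind alone; no real-world source, Tomasz can't hear it → meta-diegetic.
Sound (4): it's Wren's internal bodily sensation rendered as sound; only Wren 'hears' it, so meta-diegetic.
(5) nothing in the corridor produces it and the characters don't hear it — pure soundtrack → non-diegetic.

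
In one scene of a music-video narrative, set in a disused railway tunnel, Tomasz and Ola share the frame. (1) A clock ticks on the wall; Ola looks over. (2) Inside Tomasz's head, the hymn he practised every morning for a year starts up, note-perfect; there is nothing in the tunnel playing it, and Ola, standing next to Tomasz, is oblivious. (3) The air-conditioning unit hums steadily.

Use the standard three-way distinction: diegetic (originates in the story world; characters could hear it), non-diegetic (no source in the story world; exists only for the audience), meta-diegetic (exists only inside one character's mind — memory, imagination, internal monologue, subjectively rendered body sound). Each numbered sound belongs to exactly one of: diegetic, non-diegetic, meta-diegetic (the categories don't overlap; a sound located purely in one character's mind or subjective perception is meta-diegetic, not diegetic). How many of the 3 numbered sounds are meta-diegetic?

1

(1) a clock is a real object/event in the scene's world → diegetic.
(2) is meta-diegetic: it lives in Tomasz's subjectivity, not in the tunnel.
(3) it's the actual ambient sound of the location → diegetic.
Meta-diegetic: (2) — that's 1.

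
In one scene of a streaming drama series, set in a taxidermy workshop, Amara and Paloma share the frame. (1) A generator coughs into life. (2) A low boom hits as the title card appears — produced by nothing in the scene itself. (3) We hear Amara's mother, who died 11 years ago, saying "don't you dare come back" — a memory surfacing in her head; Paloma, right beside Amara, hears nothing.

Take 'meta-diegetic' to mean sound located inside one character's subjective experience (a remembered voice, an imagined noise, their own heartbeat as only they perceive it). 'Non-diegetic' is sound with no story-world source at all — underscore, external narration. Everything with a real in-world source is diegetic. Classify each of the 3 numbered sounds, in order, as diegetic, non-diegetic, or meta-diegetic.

Sound (1): a generator is a real object/event in the scene's world, so diegetic.
(2) is non-diegetic: nothing in the scene produces it; it's an accent added for the audience.
(3) the voice is a memory playing only inside Amara's mind; Paloma can't hear it → meta-diegetic.

diegetic, non-diegetic, meta-diegetic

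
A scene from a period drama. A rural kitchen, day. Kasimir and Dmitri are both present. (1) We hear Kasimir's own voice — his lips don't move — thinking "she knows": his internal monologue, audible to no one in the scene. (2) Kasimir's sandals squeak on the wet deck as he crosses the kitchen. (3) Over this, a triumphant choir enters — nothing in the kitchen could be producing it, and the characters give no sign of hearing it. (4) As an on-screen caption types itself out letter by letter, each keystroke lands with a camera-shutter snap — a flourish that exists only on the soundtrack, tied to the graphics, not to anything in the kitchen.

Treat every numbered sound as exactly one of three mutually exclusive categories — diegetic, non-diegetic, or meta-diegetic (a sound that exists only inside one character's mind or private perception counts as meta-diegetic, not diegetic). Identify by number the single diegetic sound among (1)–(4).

2

(1) is meta-diegetic: it's Kasimir's unspoken thought, heard only by the audience via his subjectivity.
(2) is diegetic: it's the physical sound of Kasimir moving in the space.
(3) is non-diegetic: score with no on-screen or off-screen source; it exists for the audience alone.
(4) sound married to a title/caption — outside the diegesis by definition → non-diegetic.
Only (2) is diegetic.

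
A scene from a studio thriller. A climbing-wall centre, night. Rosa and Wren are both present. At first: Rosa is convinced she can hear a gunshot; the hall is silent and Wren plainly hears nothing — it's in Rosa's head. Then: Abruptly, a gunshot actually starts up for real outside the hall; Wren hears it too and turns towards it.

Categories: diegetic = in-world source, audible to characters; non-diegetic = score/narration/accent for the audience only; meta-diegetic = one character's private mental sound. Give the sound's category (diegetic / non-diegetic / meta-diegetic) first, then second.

First: only Rosa 'hears' it — imagined, in her mind → meta-diegetic.
Second: now there's a real external source and Wren hears it too — in the story world → diegetic.

meta-diegetic, diegetic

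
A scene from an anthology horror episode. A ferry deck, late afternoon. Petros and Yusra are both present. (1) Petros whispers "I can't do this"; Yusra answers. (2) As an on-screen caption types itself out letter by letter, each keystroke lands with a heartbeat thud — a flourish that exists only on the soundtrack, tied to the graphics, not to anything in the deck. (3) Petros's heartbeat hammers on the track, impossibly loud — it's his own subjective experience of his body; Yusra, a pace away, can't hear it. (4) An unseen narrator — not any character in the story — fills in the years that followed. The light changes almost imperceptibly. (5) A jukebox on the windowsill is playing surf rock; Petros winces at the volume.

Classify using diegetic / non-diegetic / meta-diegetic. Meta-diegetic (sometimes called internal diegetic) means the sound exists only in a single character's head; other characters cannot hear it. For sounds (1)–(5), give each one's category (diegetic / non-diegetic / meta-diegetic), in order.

Sound (1): Petros is a character speaking aloud in the scene, so diegetic.
(2) it accompanies on-screen graphics, not anything inside the story world → non-diegetic.
(3) it's Petros's internal bodily sensation rendered as sound; only Petros 'hears' it → meta-diegetic.
(4) external voice-over — not a character, not heard by anyone in the scene → non-diegetic.
(5) is diegetic: source music from a jukebox, which exists in the story world.

diegetic, non-diegetic, meta-diegetic, non-diegetic, diegetic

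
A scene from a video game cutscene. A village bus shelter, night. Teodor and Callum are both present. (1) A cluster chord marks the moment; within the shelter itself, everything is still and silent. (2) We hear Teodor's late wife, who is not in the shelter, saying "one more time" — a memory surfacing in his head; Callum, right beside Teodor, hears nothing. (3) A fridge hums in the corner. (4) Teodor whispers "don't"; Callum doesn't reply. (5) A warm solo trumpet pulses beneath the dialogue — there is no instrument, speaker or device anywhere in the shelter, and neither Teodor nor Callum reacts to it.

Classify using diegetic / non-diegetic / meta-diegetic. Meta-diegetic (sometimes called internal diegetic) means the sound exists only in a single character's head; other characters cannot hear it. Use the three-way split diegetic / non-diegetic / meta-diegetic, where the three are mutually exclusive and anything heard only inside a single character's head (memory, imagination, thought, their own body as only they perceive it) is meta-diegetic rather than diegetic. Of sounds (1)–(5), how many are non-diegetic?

2

Sound (1): it's a sound-design accent with no in-world source; no one in the scene can hear it, so non-diegetic.
(2) it's Teodor's recollection rendered as sound; the other character can't hear it → meta-diegetic.
(3) a fridge is part of the location's real environment → diegetic.
(4) Teodor is a character speaking aloud in the scene → diegetic.
(5) score with no on-screen or off-screen source; it exists for the audience alone → non-diegetic.
Non-diegetic: (1), (5) — that's 2.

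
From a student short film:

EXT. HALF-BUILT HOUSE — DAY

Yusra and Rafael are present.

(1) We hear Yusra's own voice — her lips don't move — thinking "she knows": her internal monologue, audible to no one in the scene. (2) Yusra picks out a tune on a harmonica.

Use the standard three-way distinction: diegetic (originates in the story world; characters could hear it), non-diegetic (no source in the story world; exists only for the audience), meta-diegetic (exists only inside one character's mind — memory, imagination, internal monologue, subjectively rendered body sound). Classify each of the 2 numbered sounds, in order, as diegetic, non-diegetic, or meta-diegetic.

meta-diegetic, diegetic

Sound (1): Yusra's thought-voice: a private mental sound no other character can hear, so meta-diegetic.
(2) is diegetic: Yusra is producing the music live, in the story world.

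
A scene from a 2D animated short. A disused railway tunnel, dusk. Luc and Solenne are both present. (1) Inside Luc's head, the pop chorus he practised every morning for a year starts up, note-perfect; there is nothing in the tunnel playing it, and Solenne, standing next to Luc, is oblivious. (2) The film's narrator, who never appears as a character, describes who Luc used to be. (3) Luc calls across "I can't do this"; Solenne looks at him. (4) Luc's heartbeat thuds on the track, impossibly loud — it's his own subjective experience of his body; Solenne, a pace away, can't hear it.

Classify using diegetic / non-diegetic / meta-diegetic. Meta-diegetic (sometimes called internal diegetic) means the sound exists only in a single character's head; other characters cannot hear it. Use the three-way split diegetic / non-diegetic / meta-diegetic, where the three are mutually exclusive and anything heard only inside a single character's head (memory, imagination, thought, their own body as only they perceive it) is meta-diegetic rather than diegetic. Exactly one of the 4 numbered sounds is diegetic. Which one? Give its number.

(1) is meta-diegetic: it lives in Luc's subjectivity, not in the tunnel.
(2) external voice-over — not a character, not heard by anyone in the scene → non-diegetic.
(3) spoken by a character present in the story world → diegetic.
Sound (4): it's Luc's internal bodily sensation rendered as sound; only Luc 'hears' it, so meta-diegetic.
Only (3) is diegetic.

3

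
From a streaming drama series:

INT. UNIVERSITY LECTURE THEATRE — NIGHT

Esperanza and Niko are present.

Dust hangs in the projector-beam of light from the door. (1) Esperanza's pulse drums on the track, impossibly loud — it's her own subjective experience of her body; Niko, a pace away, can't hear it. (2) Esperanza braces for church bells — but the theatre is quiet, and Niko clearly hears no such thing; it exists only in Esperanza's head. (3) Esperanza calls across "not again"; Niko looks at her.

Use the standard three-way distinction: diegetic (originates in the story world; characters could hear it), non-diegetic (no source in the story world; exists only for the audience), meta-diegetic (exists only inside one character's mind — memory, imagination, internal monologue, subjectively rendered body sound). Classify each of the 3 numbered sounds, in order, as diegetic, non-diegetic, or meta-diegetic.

(1) a subjective body sound — Esperanza's private perception, inaudible to Niko → meta-diegetic.
(2) subjective to Esperanza: the theatre is silent and Niko hears nothing → meta-diegetic.
(3) is diegetic: spoken by a character present in the story world.

meta-diegetic, meta-diegetic, diegetic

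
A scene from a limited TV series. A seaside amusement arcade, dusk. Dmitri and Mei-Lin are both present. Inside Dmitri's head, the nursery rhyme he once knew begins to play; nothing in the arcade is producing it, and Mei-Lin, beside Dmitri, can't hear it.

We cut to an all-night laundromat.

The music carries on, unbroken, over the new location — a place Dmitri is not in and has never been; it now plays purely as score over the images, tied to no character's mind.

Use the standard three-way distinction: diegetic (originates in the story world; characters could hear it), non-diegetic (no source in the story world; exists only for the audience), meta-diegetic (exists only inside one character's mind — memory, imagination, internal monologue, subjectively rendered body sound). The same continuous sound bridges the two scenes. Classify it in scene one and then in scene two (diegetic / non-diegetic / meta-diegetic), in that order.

meta-diegetic, non-diegetic

Scene one: the music exists only inside Dmitri's mind; Mei-Lin can't hear it → meta-diegetic.
Scene two: it's detached from Dmitri entirely and plays over unrelated images with no in-world source — conventional underscore → non-diegetic.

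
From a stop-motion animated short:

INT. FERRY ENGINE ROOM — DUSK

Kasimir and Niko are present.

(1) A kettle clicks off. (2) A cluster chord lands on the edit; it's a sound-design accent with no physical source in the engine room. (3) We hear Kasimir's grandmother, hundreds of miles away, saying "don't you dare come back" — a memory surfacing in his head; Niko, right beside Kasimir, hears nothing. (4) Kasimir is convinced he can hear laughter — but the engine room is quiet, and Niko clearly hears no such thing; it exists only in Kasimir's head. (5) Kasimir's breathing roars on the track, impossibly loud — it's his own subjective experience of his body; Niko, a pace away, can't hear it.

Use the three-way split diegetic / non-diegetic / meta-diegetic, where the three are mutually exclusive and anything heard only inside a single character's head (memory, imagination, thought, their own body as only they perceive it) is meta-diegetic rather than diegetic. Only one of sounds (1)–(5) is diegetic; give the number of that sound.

1

(1) an in-world source (a kettle); characters could hear it → diegetic.
Sound (2): nothing in the scene produces it; it's an accent added for the audience, so non-diegetic.
(3) is meta-diegetic: a remembered line, private to Kasimir — not present in the room, not audible to Niko.
Sound (4): Kasimir alone 'hears' it — an imagined sound, not present in the space, so meta-diegetic.
(5) point-of-audition from inside Kasimir's body; not a sound in the room → meta-diegetic.
Only (1) is diegetic.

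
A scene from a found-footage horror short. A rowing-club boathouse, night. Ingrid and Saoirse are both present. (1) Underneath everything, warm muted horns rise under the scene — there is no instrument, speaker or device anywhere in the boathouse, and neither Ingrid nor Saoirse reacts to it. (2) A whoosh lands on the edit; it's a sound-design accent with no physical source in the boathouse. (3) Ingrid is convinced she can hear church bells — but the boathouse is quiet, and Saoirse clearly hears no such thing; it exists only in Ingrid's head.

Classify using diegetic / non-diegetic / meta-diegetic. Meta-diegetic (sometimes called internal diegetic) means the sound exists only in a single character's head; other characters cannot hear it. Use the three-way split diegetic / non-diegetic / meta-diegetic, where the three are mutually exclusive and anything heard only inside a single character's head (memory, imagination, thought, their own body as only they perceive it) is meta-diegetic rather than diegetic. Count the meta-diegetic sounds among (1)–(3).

(1) score with no on-screen or off-screen source; it exists for the audience alone → non-diegetic.
Sound (2): nothing in the scene produces it; it's an accent added for the audience, so non-diegetic.
(3) is meta-diegetic: Ingrid alone 'hears' it — an imagined sound, not present in the space.
So 1 of the 3 is meta-diegetic: (3).

1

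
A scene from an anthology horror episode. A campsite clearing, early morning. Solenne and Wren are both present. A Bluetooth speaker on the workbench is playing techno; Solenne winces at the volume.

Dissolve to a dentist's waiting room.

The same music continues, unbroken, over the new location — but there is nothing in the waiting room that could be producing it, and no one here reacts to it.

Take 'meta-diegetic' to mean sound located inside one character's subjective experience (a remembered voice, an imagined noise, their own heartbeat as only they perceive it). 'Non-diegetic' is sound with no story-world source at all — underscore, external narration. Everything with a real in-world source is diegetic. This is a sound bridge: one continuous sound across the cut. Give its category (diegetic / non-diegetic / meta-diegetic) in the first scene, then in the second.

diegetic, non-diegetic

Scene one: a Bluetooth speaker is an on-screen source and Solenne reacts to it → diegetic.
Scene two: there is no source in the waiting room and no one hears it — it's now underscore → non-diegetic.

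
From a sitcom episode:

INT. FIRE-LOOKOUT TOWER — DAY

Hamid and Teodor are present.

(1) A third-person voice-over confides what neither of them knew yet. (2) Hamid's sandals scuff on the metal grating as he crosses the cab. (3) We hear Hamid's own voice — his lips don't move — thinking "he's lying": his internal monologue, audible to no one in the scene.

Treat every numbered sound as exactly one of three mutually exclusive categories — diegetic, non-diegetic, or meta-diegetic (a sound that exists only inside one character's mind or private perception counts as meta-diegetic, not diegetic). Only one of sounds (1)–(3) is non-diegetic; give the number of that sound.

1

(1) external voice-over — not a character, not heard by anyone in the scene → non-diegetic.
(2) Hamid's footsteps are produced in the story world → diegetic.
(3) is meta-diegetic: it's Hamid's unspoken thought, heard only by the audience via his subjectivity.
Only (1) is non-diegetic.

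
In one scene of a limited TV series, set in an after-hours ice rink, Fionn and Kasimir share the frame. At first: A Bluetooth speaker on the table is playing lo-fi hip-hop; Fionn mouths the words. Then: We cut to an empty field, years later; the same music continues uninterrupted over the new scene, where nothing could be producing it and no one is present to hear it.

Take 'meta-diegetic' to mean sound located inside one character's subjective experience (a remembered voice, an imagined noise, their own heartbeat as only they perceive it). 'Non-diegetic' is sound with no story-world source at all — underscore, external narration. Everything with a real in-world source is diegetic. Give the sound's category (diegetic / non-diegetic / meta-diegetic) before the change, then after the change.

diegetic, non-diegetic

Before the change: a Bluetooth speaker is a real in-scene source and Fionn reacts to it → diegetic.
After the change: there is no longer any in-world source and no one can hear it — it has become underscore → non-diegetic.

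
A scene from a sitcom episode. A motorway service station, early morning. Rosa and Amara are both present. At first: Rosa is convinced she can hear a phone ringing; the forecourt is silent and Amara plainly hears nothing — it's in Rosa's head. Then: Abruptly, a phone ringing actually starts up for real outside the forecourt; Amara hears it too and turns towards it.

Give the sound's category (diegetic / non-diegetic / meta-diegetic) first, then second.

First: only Rosa 'hears' it — imagined, in her mind → meta-diegetic.
Second: now there's a real external source and Amara hears it too — in the story world → diegetic.

meta-diegetic, diegetic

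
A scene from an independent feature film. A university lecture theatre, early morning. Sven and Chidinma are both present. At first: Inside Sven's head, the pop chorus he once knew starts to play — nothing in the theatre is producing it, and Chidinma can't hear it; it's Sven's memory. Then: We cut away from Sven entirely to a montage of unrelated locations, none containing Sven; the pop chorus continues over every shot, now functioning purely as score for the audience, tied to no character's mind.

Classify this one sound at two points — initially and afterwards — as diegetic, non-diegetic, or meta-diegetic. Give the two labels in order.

Initially: the music lives inside Sven's mind alone; Chidinma can't hear it → meta-diegetic.
Afterwards: once it plays over shots Sven isn't in, detached from any character's subjectivity, it's conventional underscore → non-diegetic.

meta-diegetic, non-diegetic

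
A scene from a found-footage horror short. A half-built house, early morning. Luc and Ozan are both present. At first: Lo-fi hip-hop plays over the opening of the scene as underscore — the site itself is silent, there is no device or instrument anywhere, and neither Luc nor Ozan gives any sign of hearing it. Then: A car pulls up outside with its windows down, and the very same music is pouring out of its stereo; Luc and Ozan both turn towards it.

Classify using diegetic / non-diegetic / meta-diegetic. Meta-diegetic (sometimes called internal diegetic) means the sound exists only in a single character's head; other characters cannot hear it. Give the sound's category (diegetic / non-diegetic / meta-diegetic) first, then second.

First: no in-world source exists and no character can hear it — underscore → non-diegetic.
Second: the car stereo is now a real source in the story world and the characters hear it → diegetic.

non-diegetic, diegetic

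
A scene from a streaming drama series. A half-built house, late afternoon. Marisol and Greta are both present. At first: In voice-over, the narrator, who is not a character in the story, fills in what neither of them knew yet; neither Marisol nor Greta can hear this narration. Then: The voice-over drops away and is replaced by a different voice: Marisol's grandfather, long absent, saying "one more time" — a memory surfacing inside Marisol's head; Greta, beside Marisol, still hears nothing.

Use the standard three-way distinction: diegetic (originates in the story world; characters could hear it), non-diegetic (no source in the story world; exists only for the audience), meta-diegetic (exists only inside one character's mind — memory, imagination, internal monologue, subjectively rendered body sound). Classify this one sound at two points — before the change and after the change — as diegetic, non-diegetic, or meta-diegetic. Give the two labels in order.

non-diegetic, meta-diegetic

Before the change: the external narrator addresses only the audience — outside the story world → non-diegetic.
After the change: the replacement voice is a memory inside Marisol's mind specifically → meta-diegetic.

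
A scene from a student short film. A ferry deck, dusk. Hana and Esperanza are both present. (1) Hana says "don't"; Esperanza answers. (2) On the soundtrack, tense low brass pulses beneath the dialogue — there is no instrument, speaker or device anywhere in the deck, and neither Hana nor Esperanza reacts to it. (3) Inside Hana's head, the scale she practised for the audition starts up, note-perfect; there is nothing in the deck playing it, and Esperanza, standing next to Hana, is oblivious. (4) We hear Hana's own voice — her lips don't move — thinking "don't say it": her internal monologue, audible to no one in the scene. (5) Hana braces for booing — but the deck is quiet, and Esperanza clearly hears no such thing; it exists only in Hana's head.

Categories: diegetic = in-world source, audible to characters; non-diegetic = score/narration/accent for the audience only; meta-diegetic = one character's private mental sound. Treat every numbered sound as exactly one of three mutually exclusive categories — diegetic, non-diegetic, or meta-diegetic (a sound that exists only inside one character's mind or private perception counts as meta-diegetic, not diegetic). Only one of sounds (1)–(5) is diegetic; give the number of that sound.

Sound (1): spoken by a character present in the story world, so diegetic.
(2) score with no on-screen or off-screen source; it exists for the audience alone → non-diegetic.
(3) the music is a memory playing inside Hana's mind alone; no real-world source, Esperanza can't hear it → meta-diegetic.
(4) is meta-diegetic: Hana's thought-voice: a private mental sound no other character can hear.
Sound (5): subjective to Hana: the deck is silent and Esperanza hears nothing, so meta-diegetic.
Only (1) is diegetic.

1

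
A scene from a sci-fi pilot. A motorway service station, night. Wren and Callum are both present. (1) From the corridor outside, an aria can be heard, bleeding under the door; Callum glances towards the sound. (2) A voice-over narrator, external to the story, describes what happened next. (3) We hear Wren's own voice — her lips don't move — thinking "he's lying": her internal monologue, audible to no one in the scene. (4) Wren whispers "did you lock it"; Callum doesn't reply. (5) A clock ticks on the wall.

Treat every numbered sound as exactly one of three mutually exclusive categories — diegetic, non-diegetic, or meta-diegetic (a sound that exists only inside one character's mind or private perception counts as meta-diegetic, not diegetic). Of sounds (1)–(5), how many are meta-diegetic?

1

(1) is diegetic: off-screen diegetic: the source is out of frame but still in the story's space.
Sound (2): commentary laid over the scene from outside the fiction, so non-diegetic.
(3) is meta-diegetic: internal monologue — inside Wren's mind, not spoken into the scene.
Sound (4): spoken by a character present in the story world, so diegetic.
(5) a clock is a real object/event in the scene's world → diegetic.
Meta-diegetic: (3) — that's 1.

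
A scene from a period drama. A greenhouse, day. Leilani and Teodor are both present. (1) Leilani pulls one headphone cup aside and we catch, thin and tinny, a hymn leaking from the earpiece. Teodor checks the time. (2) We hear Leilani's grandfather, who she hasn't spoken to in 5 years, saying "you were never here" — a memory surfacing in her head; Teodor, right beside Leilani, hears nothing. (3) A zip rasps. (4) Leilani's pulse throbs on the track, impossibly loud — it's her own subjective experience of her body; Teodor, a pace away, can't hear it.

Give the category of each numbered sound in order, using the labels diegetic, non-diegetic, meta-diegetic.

diegetic, meta-diegetic, diegetic, meta-diegetic

(1) is diegetic: it's leaking from a physical pair of headphones in the scene.
(2) it's Leilani's recollection rendered as sound; the other character can't hear it → meta-diegetic.
(3) an in-world source (a zip); characters could hear it → diegetic.
(4) point-of-audition from inside Leilani's body; not a sound in the room → meta-diegetic.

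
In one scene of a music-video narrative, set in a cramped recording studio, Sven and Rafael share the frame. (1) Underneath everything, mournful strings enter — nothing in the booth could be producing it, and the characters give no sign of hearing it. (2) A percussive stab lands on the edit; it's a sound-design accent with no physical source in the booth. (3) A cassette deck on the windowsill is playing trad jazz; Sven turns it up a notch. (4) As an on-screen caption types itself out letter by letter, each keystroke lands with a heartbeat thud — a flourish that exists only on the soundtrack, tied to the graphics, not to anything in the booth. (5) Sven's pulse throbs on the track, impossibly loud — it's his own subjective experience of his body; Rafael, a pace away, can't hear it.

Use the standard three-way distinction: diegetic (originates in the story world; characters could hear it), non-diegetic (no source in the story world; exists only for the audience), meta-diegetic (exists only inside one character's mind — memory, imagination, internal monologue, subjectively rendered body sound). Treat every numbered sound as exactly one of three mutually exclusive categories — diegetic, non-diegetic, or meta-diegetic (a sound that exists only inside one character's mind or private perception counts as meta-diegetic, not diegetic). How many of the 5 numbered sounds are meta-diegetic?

(1) score with no on-screen or off-screen source; it exists for the audience alone → non-diegetic.
(2) nothing in the scene produces it; it's an accent added for the audience → non-diegetic.
Sound (3): a cassette deck is a physical source in the scene and Sven reacts to it, so diegetic.
(4) it accompanies on-screen graphics, not anything inside the story world → non-diegetic.
(5) is meta-diegetic: it's Sven's internal bodily sensation rendered as sound; only Sven 'hears' it.
Meta-diegetic: (5) — that's 1.

1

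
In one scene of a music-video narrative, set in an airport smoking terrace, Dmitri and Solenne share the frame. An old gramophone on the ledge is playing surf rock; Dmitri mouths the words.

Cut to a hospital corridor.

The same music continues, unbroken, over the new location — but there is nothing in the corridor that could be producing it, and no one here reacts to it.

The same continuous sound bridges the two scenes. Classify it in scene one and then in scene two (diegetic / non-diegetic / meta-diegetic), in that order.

Scene one: an old gramophone is an on-screen source and Dmitri reacts to it → diegetic.
Scene two: there is no source in the corridor and no one hears it — it's now underscore → non-diegetic.

diegetic, non-diegetic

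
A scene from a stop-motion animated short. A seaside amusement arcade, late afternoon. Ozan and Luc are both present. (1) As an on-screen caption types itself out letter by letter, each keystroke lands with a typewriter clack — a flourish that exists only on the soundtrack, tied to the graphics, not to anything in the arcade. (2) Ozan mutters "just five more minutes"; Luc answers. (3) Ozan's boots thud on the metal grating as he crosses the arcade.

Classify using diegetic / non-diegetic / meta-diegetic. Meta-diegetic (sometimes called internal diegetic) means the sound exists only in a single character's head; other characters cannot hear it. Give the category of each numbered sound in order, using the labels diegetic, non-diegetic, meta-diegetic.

non-diegetic, diegetic, diegetic

(1) sound married to a title/caption — outside the diegesis by definition → non-diegetic.
(2) spoken by a character present in the story world → diegetic.
(3) is diegetic: a character's body making contact with the set — an in-world sound.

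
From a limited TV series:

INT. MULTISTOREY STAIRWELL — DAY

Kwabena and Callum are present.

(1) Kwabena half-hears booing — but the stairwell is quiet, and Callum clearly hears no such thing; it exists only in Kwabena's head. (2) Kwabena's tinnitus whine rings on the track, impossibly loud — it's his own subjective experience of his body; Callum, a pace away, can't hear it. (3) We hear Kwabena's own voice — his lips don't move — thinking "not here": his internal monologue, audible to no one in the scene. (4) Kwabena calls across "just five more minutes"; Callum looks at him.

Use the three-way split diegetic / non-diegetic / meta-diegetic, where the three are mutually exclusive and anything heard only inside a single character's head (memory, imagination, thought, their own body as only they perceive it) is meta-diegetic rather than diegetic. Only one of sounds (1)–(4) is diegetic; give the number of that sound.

4

(1) the sound is imagined by Kwabena; nothing in the story world is producing it and Callum can't hear it → meta-diegetic.
(2) is meta-diegetic: a subjective body sound — Kwabena's private perception, inaudible to Callum.
Sound (3): Kwabena's thought-voice: a private mental sound no other character can hear, so meta-diegetic.
(4) on-screen dialogue — Kwabena speaks and Callum is there to hear → diegetic.
Only (4) is diegetic.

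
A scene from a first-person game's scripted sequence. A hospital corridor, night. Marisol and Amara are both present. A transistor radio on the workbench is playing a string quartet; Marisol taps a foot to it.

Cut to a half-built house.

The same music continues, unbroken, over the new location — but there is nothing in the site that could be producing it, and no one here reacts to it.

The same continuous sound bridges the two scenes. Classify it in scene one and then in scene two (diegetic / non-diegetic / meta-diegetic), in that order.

diegetic, non-diegetic

Scene one: a transistor radio is an on-screen source and Marisol reacts to it → diegetic.
Scene two: there is no source in the site and no one hears it — it's now underscore → non-diegetic.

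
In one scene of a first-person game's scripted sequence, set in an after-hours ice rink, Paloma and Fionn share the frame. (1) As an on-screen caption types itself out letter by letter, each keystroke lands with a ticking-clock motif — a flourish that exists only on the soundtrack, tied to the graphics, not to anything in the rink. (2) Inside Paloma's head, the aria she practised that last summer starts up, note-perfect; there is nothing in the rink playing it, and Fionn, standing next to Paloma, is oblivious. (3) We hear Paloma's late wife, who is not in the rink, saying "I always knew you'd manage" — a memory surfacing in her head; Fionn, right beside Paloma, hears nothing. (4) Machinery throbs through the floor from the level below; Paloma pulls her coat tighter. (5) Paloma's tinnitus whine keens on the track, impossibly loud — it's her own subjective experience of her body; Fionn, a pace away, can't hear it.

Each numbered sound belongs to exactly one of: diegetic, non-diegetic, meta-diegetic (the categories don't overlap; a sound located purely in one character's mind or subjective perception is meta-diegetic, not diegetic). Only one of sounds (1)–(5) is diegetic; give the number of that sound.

(1) sound married to a title/caption — outside the diegesis by definition → non-diegetic.
(2) the music is a memory playing inside Paloma's mind alone; no real-world source, Fionn can't hear it → meta-diegetic.
(3) is meta-diegetic: a remembered line, private to Paloma — not present in the room, not audible to Fionn.
(4) ambient/room sound belonging to the story's physical space → diegetic.
(5) point-of-audition from inside Paloma's body; not a sound in the room → meta-diegetic.
Only (4) is diegetic.

4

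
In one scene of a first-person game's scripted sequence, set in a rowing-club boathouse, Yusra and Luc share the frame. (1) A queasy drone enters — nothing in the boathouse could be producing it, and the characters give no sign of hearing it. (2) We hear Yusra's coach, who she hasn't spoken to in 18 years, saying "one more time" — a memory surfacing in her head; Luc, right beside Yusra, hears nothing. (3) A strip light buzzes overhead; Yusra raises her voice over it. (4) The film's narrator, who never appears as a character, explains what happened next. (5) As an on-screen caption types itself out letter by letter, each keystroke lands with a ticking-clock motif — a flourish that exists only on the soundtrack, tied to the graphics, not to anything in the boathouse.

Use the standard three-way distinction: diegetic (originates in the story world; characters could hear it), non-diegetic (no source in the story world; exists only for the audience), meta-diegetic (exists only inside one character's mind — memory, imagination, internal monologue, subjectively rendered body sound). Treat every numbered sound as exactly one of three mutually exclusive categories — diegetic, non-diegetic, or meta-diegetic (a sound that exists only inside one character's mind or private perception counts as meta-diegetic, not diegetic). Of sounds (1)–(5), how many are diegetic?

(1) score with no on-screen or off-screen source; it exists for the audience alone → non-diegetic.
(2) is meta-diegetic: it's Yusra's recollection rendered as sound; the other character can't hear it.
Sound (3): it's the actual ambient sound of the location, so diegetic.
(4) is non-diegetic: commentary laid over the scene from outside the fiction.
Sound (5): sound married to a title/caption — outside the diegesis by definition, so non-diegetic.
So 1 of the 5 is diegetic: (3).

1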